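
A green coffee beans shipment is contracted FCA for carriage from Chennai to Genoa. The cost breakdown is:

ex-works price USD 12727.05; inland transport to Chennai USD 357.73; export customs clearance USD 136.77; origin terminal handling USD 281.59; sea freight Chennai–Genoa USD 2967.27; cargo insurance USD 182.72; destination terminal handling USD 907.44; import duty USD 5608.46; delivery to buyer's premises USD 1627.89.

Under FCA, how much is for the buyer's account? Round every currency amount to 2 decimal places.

Buyer's account: USD 11575.37

FCA: the seller delivers export-cleared goods to the carrier; the buyer bears costs from that point.
Seller's account: goods 12727.05 + inland to port 357.73 + export clearance 136.77 = 13221.55
Buyer's account: origin terminal 281.59 + freight 2967.27 + insurance 182.72 + destination terminal 907.44 + duty 5608.46 + delivery 1627.89 = 11575.37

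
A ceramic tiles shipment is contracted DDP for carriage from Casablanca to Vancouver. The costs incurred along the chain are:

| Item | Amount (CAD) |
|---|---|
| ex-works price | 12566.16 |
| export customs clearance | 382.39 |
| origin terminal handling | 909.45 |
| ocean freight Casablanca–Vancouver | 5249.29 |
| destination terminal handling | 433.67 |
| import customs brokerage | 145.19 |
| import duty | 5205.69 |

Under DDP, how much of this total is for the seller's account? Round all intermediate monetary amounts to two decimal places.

DDP: the seller bears all costs including import duty.
Seller's account: goods 12566.16 + export clearance 382.39 + origin terminal 909.45 + freight 5249.29 + destination terminal 433.67 + brokerage 145.19 + duty 5205.69 = 24891.84
Buyer's account: 0.00

Seller's account: CAD 24891.84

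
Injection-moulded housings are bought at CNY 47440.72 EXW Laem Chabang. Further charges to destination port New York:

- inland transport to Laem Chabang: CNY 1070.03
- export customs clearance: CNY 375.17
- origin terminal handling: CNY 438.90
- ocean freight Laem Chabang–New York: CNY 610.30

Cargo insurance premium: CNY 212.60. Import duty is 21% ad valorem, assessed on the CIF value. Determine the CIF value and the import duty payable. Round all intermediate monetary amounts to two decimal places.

CIF = EXW price + pre-shipment costs + freight + insurance
CIF = 47440.72 + 1070.03 + 375.17 + 438.90 + 610.30 + 212.60 = 50147.72
Import duty = 50147.72 × 21% = 10531.02

CIF value: CNY 50147.72; import duty: CNY 10531.02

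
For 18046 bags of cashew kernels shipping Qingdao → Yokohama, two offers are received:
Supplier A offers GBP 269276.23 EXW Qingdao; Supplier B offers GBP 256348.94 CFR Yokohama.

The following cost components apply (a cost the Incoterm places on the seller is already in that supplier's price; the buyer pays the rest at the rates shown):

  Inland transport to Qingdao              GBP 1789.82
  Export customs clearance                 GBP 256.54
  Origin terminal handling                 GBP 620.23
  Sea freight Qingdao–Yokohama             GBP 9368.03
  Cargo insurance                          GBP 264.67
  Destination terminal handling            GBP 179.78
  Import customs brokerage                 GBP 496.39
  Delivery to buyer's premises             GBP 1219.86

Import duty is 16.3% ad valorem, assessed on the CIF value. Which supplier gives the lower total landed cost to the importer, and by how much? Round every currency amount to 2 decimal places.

Supplier B is cheaper by GBP 29030.70

Supplier A (EXW):
CIF value = EXW price + inland to port + export clearance + origin terminal + freight + insurance = 269276.23 + 1789.82 + 256.54 + 620.23 + 9368.03 + 264.67 = 281575.52
Import duty = 281575.52 × 16.3% = 45896.81
Buyer bears (A): 1789.82 + 256.54 + 620.23 + 9368.03 + 264.67 + 179.78 + 496.39 + 1219.86 = 14195.32
Landed cost (A) = invoice 269276.23 + 14195.32 + duty 45896.81 = 329368.36
Supplier B (CFR):
CIF value = CFR price + insurance = 256348.94 + 264.67 = 256613.61
Import duty = 256613.61 × 16.3% = 41828.02
Buyer bears (B): 264.67 + 179.78 + 496.39 + 1219.86 = 2160.70
Landed cost (B) = invoice 256348.94 + 2160.70 + duty 41828.02 = 300337.66
Difference = |329368.36 − 300337.66| = 29030.70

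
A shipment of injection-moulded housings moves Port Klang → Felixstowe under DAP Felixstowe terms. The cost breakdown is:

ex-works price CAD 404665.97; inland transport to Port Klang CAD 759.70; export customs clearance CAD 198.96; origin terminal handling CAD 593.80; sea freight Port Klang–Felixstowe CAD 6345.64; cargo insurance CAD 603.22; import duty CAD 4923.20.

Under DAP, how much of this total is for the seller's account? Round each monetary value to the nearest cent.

Seller's account: CAD 413167.29

DAP: the seller bears all costs to the named destination except import duty and clearance.
Seller's account: goods 404665.97 + inland to port 759.70 + export clearance 198.96 + origin terminal 593.80 + freight 6345.64 + insurance 603.22 = 413167.29
Buyer's account: duty 4923.20 = 4923.20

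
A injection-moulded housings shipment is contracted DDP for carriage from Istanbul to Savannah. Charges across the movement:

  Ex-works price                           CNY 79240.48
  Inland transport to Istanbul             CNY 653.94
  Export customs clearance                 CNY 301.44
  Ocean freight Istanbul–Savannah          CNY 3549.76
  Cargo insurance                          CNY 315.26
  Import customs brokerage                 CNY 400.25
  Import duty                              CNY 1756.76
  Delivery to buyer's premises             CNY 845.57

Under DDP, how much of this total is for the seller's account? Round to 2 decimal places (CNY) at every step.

Seller's account: CNY 87063.46

DDP: the seller bears all costs including import duty.
Seller's account: goods 79240.48 + inland to port 653.94 + export clearance 301.44 + freight 3549.76 + insurance 315.26 + brokerage 400.25 + duty 1756.76 + delivery 845.57 = 87063.46
Buyer's account: 0.00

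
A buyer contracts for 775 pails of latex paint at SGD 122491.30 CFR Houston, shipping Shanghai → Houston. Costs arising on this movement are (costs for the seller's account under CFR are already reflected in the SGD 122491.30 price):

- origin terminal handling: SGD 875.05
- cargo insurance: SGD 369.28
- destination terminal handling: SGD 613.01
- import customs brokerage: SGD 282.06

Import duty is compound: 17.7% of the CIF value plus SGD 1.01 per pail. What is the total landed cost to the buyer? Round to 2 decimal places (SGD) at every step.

Total landed cost: SGD 146284.72

CFR: the seller pays costs through ocean freight to the destination port, but not insurance.
Already in the invoice (seller's account under CFR): origin terminal — exclude.
CIF value = CFR price + insurance = 122491.30 + 369.28 = 122860.58
Ad valorem component: 122860.58 × 17.7% = 21746.32
Specific component: 775 × 1.01 = 782.75
Import duty = 21746.32 + 782.75 = 22529.07
Buyer bears: insurance 369.28 + destination terminal 613.01 + brokerage 282.06 + duty 22529.07 = 23793.42
Landed cost = invoice 122491.30 + 23793.42 = 146284.72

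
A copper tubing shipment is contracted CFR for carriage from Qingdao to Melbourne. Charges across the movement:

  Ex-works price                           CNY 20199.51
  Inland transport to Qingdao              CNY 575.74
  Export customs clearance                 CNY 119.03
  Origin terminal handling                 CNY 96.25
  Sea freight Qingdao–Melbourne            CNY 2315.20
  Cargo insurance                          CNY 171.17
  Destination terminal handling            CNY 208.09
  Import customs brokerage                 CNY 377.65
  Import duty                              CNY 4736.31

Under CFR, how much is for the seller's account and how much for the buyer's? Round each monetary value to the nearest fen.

CFR: the seller pays costs through ocean freight to the destination port, but not insurance.
Seller's account: goods 20199.51 + inland to port 575.74 + export clearance 119.03 + origin terminal 96.25 + freight 2315.20 = 23305.73
Buyer's account: insurance 171.17 + destination terminal 208.09 + brokerage 377.65 + duty 4736.31 = 5493.22

Seller: CNY 23305.73; buyer: CNY 5493.22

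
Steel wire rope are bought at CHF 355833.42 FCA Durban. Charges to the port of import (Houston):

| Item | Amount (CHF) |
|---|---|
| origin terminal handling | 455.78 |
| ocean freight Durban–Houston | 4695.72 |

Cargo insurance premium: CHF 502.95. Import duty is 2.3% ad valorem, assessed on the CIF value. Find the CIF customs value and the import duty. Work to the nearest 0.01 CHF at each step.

CIF value: CHF 361487.87; import duty: CHF 8314.22

CIF = FCA price + pre-shipment costs + freight + insurance
CIF = 355833.42 + 455.78 + 4695.72 + 502.95 = 361487.87
Import duty = 361487.87 × 2.3% = 8314.22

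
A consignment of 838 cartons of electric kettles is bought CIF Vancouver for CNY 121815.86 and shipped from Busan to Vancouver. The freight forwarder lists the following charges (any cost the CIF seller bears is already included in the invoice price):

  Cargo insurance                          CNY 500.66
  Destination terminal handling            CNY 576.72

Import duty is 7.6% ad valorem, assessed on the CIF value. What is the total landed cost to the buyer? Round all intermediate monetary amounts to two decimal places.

CIF: the seller pays costs through ocean freight and marine insurance to the destination port.
Already in the invoice (seller's account under CIF): insurance — exclude.
The CIF price already equals the CIF value: 121815.86
Import duty = 121815.86 × 7.6% = 9258.01
Buyer bears: destination terminal 576.72 + duty 9258.01 = 9834.73
Landed cost = invoice 121815.86 + 9834.73 = 131650.59

Total landed cost: CNY 131650.59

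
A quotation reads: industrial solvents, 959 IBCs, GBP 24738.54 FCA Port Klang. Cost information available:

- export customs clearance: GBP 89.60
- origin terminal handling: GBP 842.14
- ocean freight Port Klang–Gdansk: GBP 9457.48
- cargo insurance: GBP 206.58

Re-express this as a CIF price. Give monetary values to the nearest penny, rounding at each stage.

CIF price: GBP 35244.74

Not relevant to the conversion: export clearance — on the seller under both FCA and CIF; already in the FCA price and stays in the CIF price.
From FCA to CIF, the seller additionally bears: origin terminal, freight, insurance.
CIF price = 24738.54 + 842.14 + 9457.48 + 206.58 = 35244.74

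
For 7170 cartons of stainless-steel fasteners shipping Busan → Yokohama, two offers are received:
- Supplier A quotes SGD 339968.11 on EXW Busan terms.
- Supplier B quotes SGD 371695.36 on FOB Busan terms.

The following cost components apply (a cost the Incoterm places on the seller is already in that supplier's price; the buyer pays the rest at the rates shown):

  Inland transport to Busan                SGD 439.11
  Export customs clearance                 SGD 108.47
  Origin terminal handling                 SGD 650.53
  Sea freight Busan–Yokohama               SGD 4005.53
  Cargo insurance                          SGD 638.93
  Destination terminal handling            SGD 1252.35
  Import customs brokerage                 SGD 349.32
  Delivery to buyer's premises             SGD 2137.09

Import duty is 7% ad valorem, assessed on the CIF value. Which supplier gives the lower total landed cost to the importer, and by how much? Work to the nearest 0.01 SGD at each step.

Supplier A (EXW):
CIF value = EXW price + inland to port + export clearance + origin terminal + freight + insurance = 339968.11 + 439.11 + 108.47 + 650.53 + 4005.53 + 638.93 = 345810.68
Import duty = 345810.68 × 7% = 24206.75
Buyer bears (A): 439.11 + 108.47 + 650.53 + 4005.53 + 638.93 + 1252.35 + 349.32 + 2137.09 = 9581.33
Landed cost (A) = invoice 339968.11 + 9581.33 + duty 24206.75 = 373756.19
Supplier B (FOB):
CIF value = FOB price + freight + insurance = 371695.36 + 4005.53 + 638.93 = 376339.82
Import duty = 376339.82 × 7% = 26343.79
Buyer bears (B): 4005.53 + 638.93 + 1252.35 + 349.32 + 2137.09 = 8383.22
Landed cost (B) = invoice 371695.36 + 8383.22 + duty 26343.79 = 406422.37
Difference = |373756.19 − 406422.37| = 32666.18

Supplier A is cheaper by SGD 32666.18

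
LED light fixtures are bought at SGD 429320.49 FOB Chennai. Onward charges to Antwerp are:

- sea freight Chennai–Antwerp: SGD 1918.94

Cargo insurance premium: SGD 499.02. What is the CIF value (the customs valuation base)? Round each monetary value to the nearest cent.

CIF value: SGD 431738.45

CIF = FOB price + freight + insurance
CIF = 429320.49 + 1918.94 + 499.02 = 431738.45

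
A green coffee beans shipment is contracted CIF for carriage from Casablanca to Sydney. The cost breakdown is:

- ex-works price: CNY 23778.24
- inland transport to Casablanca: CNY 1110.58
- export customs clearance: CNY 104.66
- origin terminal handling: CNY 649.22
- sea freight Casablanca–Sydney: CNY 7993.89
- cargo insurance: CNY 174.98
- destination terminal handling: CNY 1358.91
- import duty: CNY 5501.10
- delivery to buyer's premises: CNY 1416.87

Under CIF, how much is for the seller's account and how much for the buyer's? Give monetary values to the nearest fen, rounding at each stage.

CIF: the seller pays costs through ocean freight and marine insurance to the destination port.
Seller's account: goods 23778.24 + inland to port 1110.58 + export clearance 104.66 + origin terminal 649.22 + freight 7993.89 + insurance 174.98 = 33811.57
Buyer's account: destination terminal 1358.91 + duty 5501.10 + delivery 1416.87 = 8276.88

Seller: CNY 33811.57; buyer: CNY 8276.88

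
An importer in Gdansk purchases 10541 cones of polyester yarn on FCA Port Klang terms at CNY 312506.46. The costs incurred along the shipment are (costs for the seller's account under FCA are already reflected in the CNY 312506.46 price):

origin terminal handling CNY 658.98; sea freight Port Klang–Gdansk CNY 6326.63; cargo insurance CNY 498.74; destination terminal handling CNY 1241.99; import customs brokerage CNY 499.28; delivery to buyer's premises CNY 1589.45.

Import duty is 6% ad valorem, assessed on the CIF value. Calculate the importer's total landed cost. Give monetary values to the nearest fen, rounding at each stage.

FCA: the seller delivers export-cleared goods to the carrier; the buyer bears costs from that point.
CIF value = FCA price + origin terminal + freight + insurance = 312506.46 + 658.98 + 6326.63 + 498.74 = 319990.81
Import duty = 319990.81 × 6% = 19199.45
Buyer bears: origin terminal 658.98 + freight 6326.63 + insurance 498.74 + destination terminal 1241.99 + brokerage 499.28 + delivery 1589.45 + duty 19199.45 = 30014.52
Landed cost = invoice 312506.46 + 30014.52 = 342520.98

Total landed cost: CNY 342520.98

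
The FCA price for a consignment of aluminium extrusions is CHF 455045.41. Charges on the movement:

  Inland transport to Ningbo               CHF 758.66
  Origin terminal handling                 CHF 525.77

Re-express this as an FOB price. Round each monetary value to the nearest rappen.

FOB price: CHF 455571.18

Not relevant to the conversion: inland to port — on the seller under both FCA and FOB; already in the FCA price and stays in the FOB price.
From FCA to FOB, the seller additionally bears: origin terminal.
FOB price = 455045.41 + 525.77 = 455571.18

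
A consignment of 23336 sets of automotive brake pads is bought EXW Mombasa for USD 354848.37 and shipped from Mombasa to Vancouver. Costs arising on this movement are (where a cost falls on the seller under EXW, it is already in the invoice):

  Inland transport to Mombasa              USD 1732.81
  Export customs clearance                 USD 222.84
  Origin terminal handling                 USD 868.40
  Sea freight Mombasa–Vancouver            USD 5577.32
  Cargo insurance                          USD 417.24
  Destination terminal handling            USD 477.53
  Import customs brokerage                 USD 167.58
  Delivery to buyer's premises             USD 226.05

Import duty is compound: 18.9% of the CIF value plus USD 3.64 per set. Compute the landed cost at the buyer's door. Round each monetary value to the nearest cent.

EXW: the seller makes goods available at their premises; the buyer bears all onward costs.
CIF value = EXW price + inland to port + export clearance + origin terminal + freight + insurance = 354848.37 + 1732.81 + 222.84 + 868.40 + 5577.32 + 417.24 = 363666.98
Ad valorem component: 363666.98 × 18.9% = 68733.06
Specific component: 23336 × 3.64 = 84943.04
Import duty = 68733.06 + 84943.04 = 153676.10
Buyer bears: inland to port 1732.81 + export clearance 222.84 + origin terminal 868.40 + freight 5577.32 + insurance 417.24 + destination terminal 477.53 + brokerage 167.58 + delivery 226.05 + duty 153676.10 = 163365.87
Landed cost = invoice 354848.37 + 163365.87 = 518214.24

Total landed cost: USD 518214.24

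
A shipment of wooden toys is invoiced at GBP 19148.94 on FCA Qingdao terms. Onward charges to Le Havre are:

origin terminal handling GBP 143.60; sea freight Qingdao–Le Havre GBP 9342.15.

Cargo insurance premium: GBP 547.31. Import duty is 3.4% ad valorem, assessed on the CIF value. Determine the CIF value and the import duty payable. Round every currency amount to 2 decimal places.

CIF value: GBP 29182.00; import duty: GBP 992.19

CIF = FCA price + pre-shipment costs + freight + insurance
CIF = 19148.94 + 143.60 + 9342.15 + 547.31 = 29182.00
Import duty = 29182.00 × 3.4% = 992.19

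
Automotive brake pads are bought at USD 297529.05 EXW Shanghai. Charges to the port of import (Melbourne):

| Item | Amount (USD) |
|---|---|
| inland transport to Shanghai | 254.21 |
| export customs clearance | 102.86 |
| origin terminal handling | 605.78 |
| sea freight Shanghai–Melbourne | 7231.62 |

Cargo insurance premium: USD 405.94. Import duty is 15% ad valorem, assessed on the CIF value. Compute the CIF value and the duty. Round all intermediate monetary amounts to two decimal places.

CIF = EXW price + pre-shipment costs + freight + insurance
CIF = 297529.05 + 254.21 + 102.86 + 605.78 + 7231.62 + 405.94 = 306129.46
Import duty = 306129.46 × 15% = 45919.42

CIF value: USD 306129.46; import duty: USD 45919.42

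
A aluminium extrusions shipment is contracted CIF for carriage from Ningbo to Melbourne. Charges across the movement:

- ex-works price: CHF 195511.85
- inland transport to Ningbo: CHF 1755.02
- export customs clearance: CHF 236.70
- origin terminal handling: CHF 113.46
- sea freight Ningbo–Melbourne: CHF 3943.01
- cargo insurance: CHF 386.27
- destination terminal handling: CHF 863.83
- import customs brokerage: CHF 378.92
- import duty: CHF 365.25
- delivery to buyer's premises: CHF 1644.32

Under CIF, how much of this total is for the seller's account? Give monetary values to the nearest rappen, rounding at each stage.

CIF: the seller pays costs through ocean freight and marine insurance to the destination port.
Seller's account: goods 195511.85 + inland to port 1755.02 + export clearance 236.70 + origin terminal 113.46 + freight 3943.01 + insurance 386.27 = 201946.31
Buyer's account: destination terminal 863.83 + brokerage 378.92 + duty 365.25 + delivery 1644.32 = 3252.32

Seller's account: CHF 201946.31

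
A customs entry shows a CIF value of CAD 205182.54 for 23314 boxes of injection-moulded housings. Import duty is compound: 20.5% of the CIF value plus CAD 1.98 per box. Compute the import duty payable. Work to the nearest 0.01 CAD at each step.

Import duty: CAD 88224.14

Ad valorem component: 205182.54 × 20.5% = 42062.42
Specific component: 23314 × 1.98 = 46161.72
Import duty = 42062.42 + 46161.72 = 88224.14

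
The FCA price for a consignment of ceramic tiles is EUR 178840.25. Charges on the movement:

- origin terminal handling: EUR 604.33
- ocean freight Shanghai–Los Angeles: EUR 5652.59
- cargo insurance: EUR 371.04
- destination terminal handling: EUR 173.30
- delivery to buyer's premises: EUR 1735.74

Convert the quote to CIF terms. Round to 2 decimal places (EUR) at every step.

CIF price: EUR 185468.21

Not relevant to the conversion: delivery, destination terminal — on the buyer under both terms; not part of either seller's price.
From FCA to CIF, the seller additionally bears: origin terminal, freight, insurance.
CIF price = 178840.25 + 604.33 + 5652.59 + 371.04 = 185468.21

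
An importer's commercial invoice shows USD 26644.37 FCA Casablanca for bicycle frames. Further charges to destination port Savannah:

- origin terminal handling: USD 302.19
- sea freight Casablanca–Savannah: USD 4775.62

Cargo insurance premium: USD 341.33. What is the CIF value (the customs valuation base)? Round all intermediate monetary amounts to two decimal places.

CIF = FCA price + pre-shipment costs + freight + insurance
CIF = 26644.37 + 302.19 + 4775.62 + 341.33 = 32063.51

CIF value: USD 32063.51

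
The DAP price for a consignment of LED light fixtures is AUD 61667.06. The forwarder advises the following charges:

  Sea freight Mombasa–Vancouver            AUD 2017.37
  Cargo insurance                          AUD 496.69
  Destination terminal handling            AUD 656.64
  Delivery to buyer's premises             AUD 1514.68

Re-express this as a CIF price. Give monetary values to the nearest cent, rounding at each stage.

CIF price: AUD 59495.74

Not relevant to the conversion: insurance, freight — on the seller under both DAP and CIF; already in the DAP price and stays in the CIF price.
From DAP to CIF, the seller no longer bears: destination terminal, delivery.
CIF price = 61667.06 − 656.64 − 1514.68 = 59495.74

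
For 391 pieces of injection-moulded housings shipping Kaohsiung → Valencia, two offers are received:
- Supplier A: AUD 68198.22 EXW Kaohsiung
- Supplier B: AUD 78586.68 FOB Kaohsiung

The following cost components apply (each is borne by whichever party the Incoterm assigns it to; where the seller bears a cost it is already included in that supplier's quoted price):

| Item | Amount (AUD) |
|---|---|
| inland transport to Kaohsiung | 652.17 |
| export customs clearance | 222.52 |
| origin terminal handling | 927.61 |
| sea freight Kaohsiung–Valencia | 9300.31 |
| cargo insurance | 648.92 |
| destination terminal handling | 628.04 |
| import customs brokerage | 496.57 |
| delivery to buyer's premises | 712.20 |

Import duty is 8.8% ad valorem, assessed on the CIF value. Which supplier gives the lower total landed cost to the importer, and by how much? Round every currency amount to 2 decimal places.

Supplier A is cheaper by AUD 9341.74

Supplier A (EXW):
CIF value = EXW price + inland to port + export clearance + origin terminal + freight + insurance = 68198.22 + 652.17 + 222.52 + 927.61 + 9300.31 + 648.92 = 79949.75
Import duty = 79949.75 × 8.8% = 7035.58
Buyer bears (A): 652.17 + 222.52 + 927.61 + 9300.31 + 648.92 + 628.04 + 496.57 + 712.20 = 13588.34
Landed cost (A) = invoice 68198.22 + 13588.34 + duty 7035.58 = 88822.14
Supplier B (FOB):
CIF value = FOB price + freight + insurance = 78586.68 + 9300.31 + 648.92 = 88535.91
Import duty = 88535.91 × 8.8% = 7791.16
Buyer bears (B): 9300.31 + 648.92 + 628.04 + 496.57 + 712.20 = 11786.04
Landed cost (B) = invoice 78586.68 + 11786.04 + duty 7791.16 = 98163.88
Difference = |88822.14 − 98163.88| = 9341.74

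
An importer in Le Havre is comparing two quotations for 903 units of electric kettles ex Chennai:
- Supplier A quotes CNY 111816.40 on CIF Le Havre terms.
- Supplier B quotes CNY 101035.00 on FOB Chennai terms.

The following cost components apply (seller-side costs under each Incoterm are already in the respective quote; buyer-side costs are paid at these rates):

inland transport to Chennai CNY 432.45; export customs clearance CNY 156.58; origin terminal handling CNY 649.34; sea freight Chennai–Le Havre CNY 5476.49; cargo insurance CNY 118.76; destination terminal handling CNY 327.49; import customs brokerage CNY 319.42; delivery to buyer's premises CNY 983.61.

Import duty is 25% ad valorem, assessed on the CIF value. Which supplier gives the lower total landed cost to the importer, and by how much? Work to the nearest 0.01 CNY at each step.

Supplier A (CIF):
The CIF price already equals the CIF value: 111816.40
Import duty = 111816.40 × 25% = 27954.10
Buyer bears (A): 327.49 + 319.42 + 983.61 = 1630.52
Landed cost (A) = invoice 111816.40 + 1630.52 + duty 27954.10 = 141401.02
Supplier B (FOB):
CIF value = FOB price + freight + insurance = 101035.00 + 5476.49 + 118.76 = 106630.25
Import duty = 106630.25 × 25% = 26657.56
Buyer bears (B): 5476.49 + 118.76 + 327.49 + 319.42 + 983.61 = 7225.77
Landed cost (B) = invoice 101035.00 + 7225.77 + duty 26657.56 = 134918.33
Difference = |141401.02 − 134918.33| = 6482.69

Supplier B is cheaper by CNY 6482.69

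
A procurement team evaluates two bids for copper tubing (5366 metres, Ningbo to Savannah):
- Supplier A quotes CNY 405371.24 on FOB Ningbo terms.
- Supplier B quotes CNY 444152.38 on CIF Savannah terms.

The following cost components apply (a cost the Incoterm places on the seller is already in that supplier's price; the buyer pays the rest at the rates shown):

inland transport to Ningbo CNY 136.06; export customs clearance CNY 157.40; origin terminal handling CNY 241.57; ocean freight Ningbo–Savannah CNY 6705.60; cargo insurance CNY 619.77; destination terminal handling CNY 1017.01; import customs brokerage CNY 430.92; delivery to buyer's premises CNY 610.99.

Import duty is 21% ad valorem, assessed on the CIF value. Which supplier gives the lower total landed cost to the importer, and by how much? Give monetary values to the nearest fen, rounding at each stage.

Supplier A is cheaper by CNY 38061.48

Supplier A (FOB):
CIF value = FOB price + freight + insurance = 405371.24 + 6705.60 + 619.77 = 412696.61
Import duty = 412696.61 × 21% = 86666.29
Buyer bears (A): 6705.60 + 619.77 + 1017.01 + 430.92 + 610.99 = 9384.29
Landed cost (A) = invoice 405371.24 + 9384.29 + duty 86666.29 = 501421.82
Supplier B (CIF):
The CIF price already equals the CIF value: 444152.38
Import duty = 444152.38 × 21% = 93272.00
Buyer bears (B): 1017.01 + 430.92 + 610.99 = 2058.92
Landed cost (B) = invoice 444152.38 + 2058.92 + duty 93272.00 = 539483.30
Difference = |501421.82 − 539483.30| = 38061.48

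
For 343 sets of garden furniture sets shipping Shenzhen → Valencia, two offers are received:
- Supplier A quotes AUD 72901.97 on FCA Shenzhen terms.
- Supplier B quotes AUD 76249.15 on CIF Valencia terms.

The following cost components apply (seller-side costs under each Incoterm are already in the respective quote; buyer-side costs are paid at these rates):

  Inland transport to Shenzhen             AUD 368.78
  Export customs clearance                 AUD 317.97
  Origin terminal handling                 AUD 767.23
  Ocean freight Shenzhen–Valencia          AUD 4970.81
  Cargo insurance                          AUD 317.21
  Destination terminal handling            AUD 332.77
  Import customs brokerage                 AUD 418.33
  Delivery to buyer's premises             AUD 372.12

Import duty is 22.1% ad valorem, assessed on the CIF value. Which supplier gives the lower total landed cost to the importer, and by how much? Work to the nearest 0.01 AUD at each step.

Supplier B is cheaper by AUD 3306.56

Supplier A (FCA):
CIF value = FCA price + origin terminal + freight + insurance = 72901.97 + 767.23 + 4970.81 + 317.21 = 78957.22
Import duty = 78957.22 × 22.1% = 17449.55
Buyer bears (A): 767.23 + 4970.81 + 317.21 + 332.77 + 418.33 + 372.12 = 7178.47
Landed cost (A) = invoice 72901.97 + 7178.47 + duty 17449.55 = 97529.99
Supplier B (CIF):
The CIF price already equals the CIF value: 76249.15
Import duty = 76249.15 × 22.1% = 16851.06
Buyer bears (B): 332.77 + 418.33 + 372.12 = 1123.22
Landed cost (B) = invoice 76249.15 + 1123.22 + duty 16851.06 = 94223.43
Difference = |97529.99 − 94223.43| = 3306.56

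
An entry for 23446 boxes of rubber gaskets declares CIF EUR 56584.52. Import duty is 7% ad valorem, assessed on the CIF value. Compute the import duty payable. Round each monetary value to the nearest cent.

Import duty = 56584.52 × 7% = 3960.92

Import duty: EUR 3960.92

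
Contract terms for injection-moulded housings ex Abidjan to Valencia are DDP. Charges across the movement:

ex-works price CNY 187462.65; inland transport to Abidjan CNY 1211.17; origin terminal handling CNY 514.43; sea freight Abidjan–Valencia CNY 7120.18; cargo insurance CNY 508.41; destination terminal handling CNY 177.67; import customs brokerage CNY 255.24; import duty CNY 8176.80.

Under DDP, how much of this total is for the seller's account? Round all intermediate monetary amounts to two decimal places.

DDP: the seller bears all costs including import duty.
Seller's account: goods 187462.65 + inland to port 1211.17 + origin terminal 514.43 + freight 7120.18 + insurance 508.41 + destination terminal 177.67 + brokerage 255.24 + duty 8176.80 = 205426.55
Buyer's account: 0.00

Seller's account: CNY 205426.55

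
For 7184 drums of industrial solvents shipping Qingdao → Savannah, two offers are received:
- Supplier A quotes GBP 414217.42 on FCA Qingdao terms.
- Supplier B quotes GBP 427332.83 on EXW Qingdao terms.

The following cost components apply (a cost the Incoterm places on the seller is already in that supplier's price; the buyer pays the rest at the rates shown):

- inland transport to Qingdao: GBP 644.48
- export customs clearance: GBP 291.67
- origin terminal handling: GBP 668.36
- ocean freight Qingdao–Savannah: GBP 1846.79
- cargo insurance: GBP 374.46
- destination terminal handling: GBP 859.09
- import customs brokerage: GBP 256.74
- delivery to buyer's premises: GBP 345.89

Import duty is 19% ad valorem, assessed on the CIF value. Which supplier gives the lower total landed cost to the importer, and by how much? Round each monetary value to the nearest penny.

Supplier A (FCA):
CIF value = FCA price + origin terminal + freight + insurance = 414217.42 + 668.36 + 1846.79 + 374.46 = 417107.03
Import duty = 417107.03 × 19% = 79250.34
Buyer bears (A): 668.36 + 1846.79 + 374.46 + 859.09 + 256.74 + 345.89 = 4351.33
Landed cost (A) = invoice 414217.42 + 4351.33 + duty 79250.34 = 497819.09
Supplier B (EXW):
CIF value = EXW price + inland to port + export clearance + origin terminal + freight + insurance = 427332.83 + 644.48 + 291.67 + 668.36 + 1846.79 + 374.46 = 431158.59
Import duty = 431158.59 × 19% = 81920.13
Buyer bears (B): 644.48 + 291.67 + 668.36 + 1846.79 + 374.46 + 859.09 + 256.74 + 345.89 = 5287.48
Landed cost (B) = invoice 427332.83 + 5287.48 + duty 81920.13 = 514540.44
Difference = |497819.09 − 514540.44| = 16721.35

Supplier A is cheaper by GBP 16721.35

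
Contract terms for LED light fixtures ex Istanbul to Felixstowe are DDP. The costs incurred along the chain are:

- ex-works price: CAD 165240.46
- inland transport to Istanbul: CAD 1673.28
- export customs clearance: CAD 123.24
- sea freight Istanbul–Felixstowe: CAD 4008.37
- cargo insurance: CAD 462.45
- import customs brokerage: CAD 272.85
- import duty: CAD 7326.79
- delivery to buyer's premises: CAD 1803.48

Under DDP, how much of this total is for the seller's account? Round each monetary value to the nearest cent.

DDP: the seller bears all costs including import duty.
Seller's account: goods 165240.46 + inland to port 1673.28 + export clearance 123.24 + freight 4008.37 + insurance 462.45 + brokerage 272.85 + duty 7326.79 + delivery 1803.48 = 180910.92
Buyer's account: 0.00

Seller's account: CAD 180910.92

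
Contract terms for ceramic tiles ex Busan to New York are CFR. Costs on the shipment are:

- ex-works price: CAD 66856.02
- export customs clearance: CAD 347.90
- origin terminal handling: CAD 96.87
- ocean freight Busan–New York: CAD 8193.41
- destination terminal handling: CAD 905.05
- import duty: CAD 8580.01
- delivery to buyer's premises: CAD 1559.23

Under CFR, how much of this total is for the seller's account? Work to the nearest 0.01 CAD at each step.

Seller's account: CAD 75494.20

CFR: the seller pays costs through ocean freight to the destination port, but not insurance.
Seller's account: goods 66856.02 + export clearance 347.90 + origin terminal 96.87 + freight 8193.41 = 75494.20
Buyer's account: destination terminal 905.05 + duty 8580.01 + delivery 1559.23 = 11044.29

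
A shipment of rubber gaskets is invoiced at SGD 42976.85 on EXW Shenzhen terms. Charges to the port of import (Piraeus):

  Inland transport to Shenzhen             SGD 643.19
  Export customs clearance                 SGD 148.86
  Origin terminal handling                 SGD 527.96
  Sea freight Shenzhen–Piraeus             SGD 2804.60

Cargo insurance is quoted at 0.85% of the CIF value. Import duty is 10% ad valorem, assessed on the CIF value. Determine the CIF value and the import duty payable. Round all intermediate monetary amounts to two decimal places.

CIF value: SGD 47505.25; import duty: SGD 4750.53

Let C be the CIF value. C = EXW price + pre-shipment costs + freight + 0.85% × C
C − 0.85% × C = 42976.85 + 643.19 + 148.86 + 527.96 + 2804.60
0.9915 × C = 47101.46
C = 47101.46 / 0.9915 = 47505.25
Insurance premium = 0.85% × 47505.25 = 403.79
Import duty = 47505.25 × 10% = 4750.53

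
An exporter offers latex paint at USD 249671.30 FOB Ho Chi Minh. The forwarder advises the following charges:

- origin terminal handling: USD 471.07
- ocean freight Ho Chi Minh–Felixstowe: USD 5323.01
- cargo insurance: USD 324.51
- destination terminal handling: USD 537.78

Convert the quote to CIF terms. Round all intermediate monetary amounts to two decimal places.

Not relevant to the conversion: origin terminal — on the seller under both FOB and CIF; already in the FOB price and stays in the CIF price. destination terminal — on the buyer under both terms; not part of either seller's price.
From FOB to CIF, the seller additionally bears: freight, insurance.
CIF price = 249671.30 + 5323.01 + 324.51 = 255318.82

CIF price: USD 255318.82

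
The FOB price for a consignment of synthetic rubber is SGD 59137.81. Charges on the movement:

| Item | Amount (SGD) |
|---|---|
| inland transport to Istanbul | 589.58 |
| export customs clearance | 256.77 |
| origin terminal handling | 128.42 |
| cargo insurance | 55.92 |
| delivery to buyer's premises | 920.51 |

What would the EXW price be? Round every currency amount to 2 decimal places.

Not relevant to the conversion: delivery, insurance — on the buyer under both terms; not part of either seller's price.
From FOB to EXW, the seller no longer bears: inland to port, export clearance, origin terminal.
EXW price = 59137.81 − 589.58 − 256.77 − 128.42 = 58163.04

EXW price: SGD 58163.04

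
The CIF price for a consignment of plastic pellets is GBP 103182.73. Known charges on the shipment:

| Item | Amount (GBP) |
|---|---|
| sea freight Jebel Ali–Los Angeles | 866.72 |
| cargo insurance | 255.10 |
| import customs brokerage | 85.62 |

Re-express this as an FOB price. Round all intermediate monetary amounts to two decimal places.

Not relevant to the conversion: brokerage — on the buyer under both terms; not part of either seller's price.
From CIF to FOB, the seller no longer bears: freight, insurance.
FOB price = 103182.73 − 866.72 − 255.10 = 102060.91

FOB price: GBP 102060.91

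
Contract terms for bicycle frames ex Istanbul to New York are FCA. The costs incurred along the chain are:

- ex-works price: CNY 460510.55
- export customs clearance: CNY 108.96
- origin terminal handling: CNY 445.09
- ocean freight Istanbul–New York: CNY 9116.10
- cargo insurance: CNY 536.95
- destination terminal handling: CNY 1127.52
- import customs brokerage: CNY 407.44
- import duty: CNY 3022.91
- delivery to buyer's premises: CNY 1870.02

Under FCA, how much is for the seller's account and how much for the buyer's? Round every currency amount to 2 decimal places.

Seller: CNY 460619.51; buyer: CNY 16526.03

FCA: the seller delivers export-cleared goods to the carrier; the buyer bears costs from that point.
Seller's account: goods 460510.55 + export clearance 108.96 = 460619.51
Buyer's account: origin terminal 445.09 + freight 9116.10 + insurance 536.95 + destination terminal 1127.52 + brokerage 407.44 + duty 3022.91 + delivery 1870.02 = 16526.03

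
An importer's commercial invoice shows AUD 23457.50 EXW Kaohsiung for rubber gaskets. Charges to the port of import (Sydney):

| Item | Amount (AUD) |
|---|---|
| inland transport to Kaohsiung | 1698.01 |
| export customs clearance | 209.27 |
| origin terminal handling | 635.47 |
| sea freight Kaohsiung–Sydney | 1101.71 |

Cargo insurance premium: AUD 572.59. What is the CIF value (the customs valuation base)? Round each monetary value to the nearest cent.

CIF value: AUD 27674.55

CIF = EXW price + pre-shipment costs + freight + insurance
CIF = 23457.50 + 1698.01 + 209.27 + 635.47 + 1101.71 + 572.59 = 27674.55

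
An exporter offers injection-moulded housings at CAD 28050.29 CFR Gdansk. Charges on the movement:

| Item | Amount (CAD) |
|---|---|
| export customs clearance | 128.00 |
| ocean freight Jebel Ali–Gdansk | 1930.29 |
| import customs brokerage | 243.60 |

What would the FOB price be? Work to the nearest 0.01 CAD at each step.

FOB price: CAD 26120.00

Not relevant to the conversion: export clearance — on the seller under both CFR and FOB; already in the CFR price and stays in the FOB price. brokerage — on the buyer under both terms; not part of either seller's price.
From CFR to FOB, the seller no longer bears: freight.
FOB price = 28050.29 − 1930.29 = 26120.00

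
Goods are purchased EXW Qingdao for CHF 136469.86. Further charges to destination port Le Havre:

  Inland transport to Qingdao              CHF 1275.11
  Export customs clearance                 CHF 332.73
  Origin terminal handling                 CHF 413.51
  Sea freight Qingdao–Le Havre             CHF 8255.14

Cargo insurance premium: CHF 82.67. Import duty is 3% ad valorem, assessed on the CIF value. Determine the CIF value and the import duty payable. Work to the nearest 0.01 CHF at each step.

CIF = EXW price + pre-shipment costs + freight + insurance
CIF = 136469.86 + 1275.11 + 332.73 + 413.51 + 8255.14 + 82.67 = 146829.02
Import duty = 146829.02 × 3% = 4404.87

CIF value: CHF 146829.02; import duty: CHF 4404.87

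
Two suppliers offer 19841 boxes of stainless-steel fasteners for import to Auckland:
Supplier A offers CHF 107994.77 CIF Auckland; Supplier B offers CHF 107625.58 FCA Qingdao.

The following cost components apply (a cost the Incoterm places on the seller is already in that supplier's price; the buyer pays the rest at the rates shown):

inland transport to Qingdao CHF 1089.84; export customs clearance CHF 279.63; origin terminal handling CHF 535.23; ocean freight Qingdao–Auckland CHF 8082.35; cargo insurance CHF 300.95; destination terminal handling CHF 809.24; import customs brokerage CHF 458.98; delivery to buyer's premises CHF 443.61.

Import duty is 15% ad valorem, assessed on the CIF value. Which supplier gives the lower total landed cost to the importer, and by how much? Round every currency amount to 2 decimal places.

Supplier A is cheaper by CHF 9831.74

Supplier A (CIF):
The CIF price already equals the CIF value: 107994.77
Import duty = 107994.77 × 15% = 16199.22
Buyer bears (A): 809.24 + 458.98 + 443.61 = 1711.83
Landed cost (A) = invoice 107994.77 + 1711.83 + duty 16199.22 = 125905.82
Supplier B (FCA):
CIF value = FCA price + origin terminal + freight + insurance = 107625.58 + 535.23 + 8082.35 + 300.95 = 116544.11
Import duty = 116544.11 × 15% = 17481.62
Buyer bears (B): 535.23 + 8082.35 + 300.95 + 809.24 + 458.98 + 443.61 = 10630.36
Landed cost (B) = invoice 107625.58 + 10630.36 + duty 17481.62 = 135737.56
Difference = |125905.82 − 135737.56| = 9831.74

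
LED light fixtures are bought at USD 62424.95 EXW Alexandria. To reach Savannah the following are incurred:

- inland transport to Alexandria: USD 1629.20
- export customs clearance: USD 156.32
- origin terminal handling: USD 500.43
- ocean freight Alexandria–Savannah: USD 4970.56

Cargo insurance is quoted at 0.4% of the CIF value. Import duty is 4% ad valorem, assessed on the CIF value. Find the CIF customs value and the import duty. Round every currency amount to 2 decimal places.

Let C be the CIF value. C = EXW price + pre-shipment costs + freight + 0.4% × C
C − 0.4% × C = 62424.95 + 1629.20 + 156.32 + 500.43 + 4970.56
0.996 × C = 69681.46
C = 69681.46 / 0.996 = 69961.31
Insurance premium = 0.4% × 69961.31 = 279.85
Import duty = 69961.31 × 4% = 2798.45

CIF value: USD 69961.31; import duty: USD 2798.45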